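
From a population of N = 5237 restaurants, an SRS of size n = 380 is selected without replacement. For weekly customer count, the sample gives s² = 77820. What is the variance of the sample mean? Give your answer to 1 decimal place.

189.9

Under SRS without replacement, Var(ȳ) = (1 − f)·s²/n with f = n/N = 380/5237 = 0.07256063.
Var(ȳ) = (1 − 0.07256063)·77820/380 = 0.92743937·204.78947 = 189.92982.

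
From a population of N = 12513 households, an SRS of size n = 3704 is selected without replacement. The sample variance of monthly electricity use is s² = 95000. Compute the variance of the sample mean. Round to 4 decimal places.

Under SRS without replacement, Var(ȳ) = (1 − f)·s²/n with f = n/N = 3704/12513 = 0.29601215.
Var(ȳ) = (1 − 0.29601215)·95000/3704 = 0.70398785·25.647948 = 18.055844.

18.0558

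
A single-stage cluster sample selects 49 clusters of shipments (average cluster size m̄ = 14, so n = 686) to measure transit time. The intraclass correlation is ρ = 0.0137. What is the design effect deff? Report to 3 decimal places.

1.178

deff = 1 + (14 − 1)·0.0137 = 1 + 0.1781 = 1.1781.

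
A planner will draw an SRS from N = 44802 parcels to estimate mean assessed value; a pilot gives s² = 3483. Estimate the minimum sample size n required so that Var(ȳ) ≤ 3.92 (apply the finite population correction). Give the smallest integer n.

872

Without fpc, n₀ = s²/D = 3483/3.92 = 888.5204.
With fpc, (1 − n/N)·s²/n ≤ D requires n ≥ n₀/(1 + n₀/N) = 888.5204/(1 + 888.5204/44802) = 871.2418.
Rounding up, n = 872.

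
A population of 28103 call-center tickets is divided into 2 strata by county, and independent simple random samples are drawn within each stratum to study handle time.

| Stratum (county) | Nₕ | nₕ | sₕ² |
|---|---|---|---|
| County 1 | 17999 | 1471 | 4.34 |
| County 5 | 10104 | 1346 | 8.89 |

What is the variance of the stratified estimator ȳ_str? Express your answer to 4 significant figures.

Var(ȳ_str) = Σₕ Wₕ²(1 − fₕ)sₕ²/nₕ with Wₕ = Nₕ/N, N = 28103.
County 1: Wₕ = 0.64046543; term = 0.64046543²·(1 − 0.08172676)·4.34/1471 = 0.0011113232.
County 5: Wₕ = 0.35953457; term = 0.35953457²·(1 − 0.13321457)·8.89/1346 = 7.4003049 × 10^-4.
Sum = 0.0018513537.

0.001851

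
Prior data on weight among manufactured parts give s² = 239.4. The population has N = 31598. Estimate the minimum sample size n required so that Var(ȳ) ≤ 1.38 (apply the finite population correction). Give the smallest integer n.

173

Without fpc, n₀ = s²/D = 239.4/1.38 = 173.4783.
With fpc, (1 − n/N)·s²/n ≤ D requires n ≥ n₀/(1 + n₀/N) = 173.4783/(1 + 173.4783/31598) = 172.5311.
Rounding up, n = 173.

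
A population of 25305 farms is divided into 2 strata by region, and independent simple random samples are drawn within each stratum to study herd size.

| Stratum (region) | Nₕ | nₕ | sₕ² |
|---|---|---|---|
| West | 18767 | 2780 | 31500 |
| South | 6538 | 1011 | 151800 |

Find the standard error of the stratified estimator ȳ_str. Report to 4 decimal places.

Var(ȳ_str) = Σₕ Wₕ²(1 − fₕ)sₕ²/nₕ with Wₕ = Nₕ/N, N = 25305.
West: Wₕ = 0.74163209; term = 0.74163209²·(1 − 0.14813236)·31500/2780 = 5.3090266.
South: Wₕ = 0.25836791; term = 0.25836791²·(1 − 0.15463444)·151800/1011 = 8.4730996.
Sum = 13.782126.
SE = √(13.782126) = 3.7124.

3.7124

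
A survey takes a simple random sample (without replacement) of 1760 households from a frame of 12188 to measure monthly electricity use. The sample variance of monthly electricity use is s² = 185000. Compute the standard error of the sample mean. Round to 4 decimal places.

Under SRS without replacement, Var(ȳ) = (1 − f)·s²/n with f = n/N = 1760/12188 = 0.14440433.
Var(ȳ) = (1 − 0.14440433)·185000/1760 = 0.85559567·105.11364 = 89.934772.
SE(ȳ) = √(89.934772) = 9.4834.

9.4834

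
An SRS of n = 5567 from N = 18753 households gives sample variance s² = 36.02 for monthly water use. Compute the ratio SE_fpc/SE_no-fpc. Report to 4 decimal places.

0.8385

f = n/N = 5567/18753 = 0.29685917.
SE_no-fpc = √(s²/n) = 0.080437996; SE_fpc = √((1−f)s²/n) = 0.06745007.
Ratio = √(1−f) = 0.83853493.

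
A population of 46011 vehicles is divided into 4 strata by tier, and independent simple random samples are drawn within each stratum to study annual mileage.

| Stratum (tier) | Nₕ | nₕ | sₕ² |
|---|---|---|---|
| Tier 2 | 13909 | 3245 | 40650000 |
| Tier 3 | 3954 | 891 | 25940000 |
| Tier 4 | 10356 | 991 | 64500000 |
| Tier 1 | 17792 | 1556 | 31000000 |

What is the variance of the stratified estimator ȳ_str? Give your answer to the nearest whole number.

6744

Var(ȳ_str) = Σₕ Wₕ²(1 − fₕ)sₕ²/nₕ with Wₕ = Nₕ/N, N = 46011.
Tier 2: Wₕ = 0.30229728; term = 0.30229728²·(1 − 0.23330218)·40650000/3245 = 877.68474.
Tier 3: Wₕ = 0.08593597; term = 0.08593597²·(1 − 0.22534143)·25940000/891 = 166.55305.
Tier 4: Wₕ = 0.22507661; term = 0.22507661²·(1 − 0.09569332)·64500000/991 = 2981.6903.
Tier 1: Wₕ = 0.38669014; term = 0.38669014²·(1 − 0.08745504)·31000000/1556 = 2718.5202.
Sum = 6744.4483.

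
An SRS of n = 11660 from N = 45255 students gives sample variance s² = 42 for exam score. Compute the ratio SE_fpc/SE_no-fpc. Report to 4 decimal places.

f = n/N = 11660/45255 = 0.25765109.
SE_no-fpc = √(s²/n) = 0.06001715; SE_fpc = √((1−f)s²/n) = 0.05171058.
Ratio = √(1−f) = 0.86159672.

0.8616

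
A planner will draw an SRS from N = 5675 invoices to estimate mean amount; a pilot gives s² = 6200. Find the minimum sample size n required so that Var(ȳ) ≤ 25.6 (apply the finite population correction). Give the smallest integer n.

233

Without fpc, n₀ = s²/D = 6200/25.6 = 242.1875.
With fpc, (1 − n/N)·s²/n ≤ D requires n ≥ n₀/(1 + n₀/N) = 242.1875/(1 + 242.1875/5675) = 232.2749.
Rounding up, n = 233.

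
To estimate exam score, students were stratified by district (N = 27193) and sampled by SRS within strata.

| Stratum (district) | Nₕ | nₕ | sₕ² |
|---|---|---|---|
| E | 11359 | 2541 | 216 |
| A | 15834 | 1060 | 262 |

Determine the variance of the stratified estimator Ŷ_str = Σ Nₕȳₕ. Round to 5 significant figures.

6.6335 × 10^7

Var(Ŷ_str) = Σₕ Nₕ²(1 − fₕ)sₕ²/nₕ.
E: 11359²·(1 − 2541/11359)·216/2541 = 8.5145026 × 10^6.
A: 15834²·(1 − 1060/15834)·262/1060 = 5.7820809 × 10^7.
Sum = 6.6335312 × 10^7.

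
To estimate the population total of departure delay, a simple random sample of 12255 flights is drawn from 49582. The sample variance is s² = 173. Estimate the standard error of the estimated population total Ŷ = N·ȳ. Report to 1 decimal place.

5111.4

Var(Ŷ) = N²·Var(ȳ) = N²·(1 − n/N)·s²/n.
f = 12255/49582 = 0.24716631; Var(ȳ) = 0.75283369·173/12255 = 0.010627518.
Var(Ŷ) = 49582² · 0.010627518 = 2.6126422 × 10^7.
SE(Ŷ) = √(2.6126422 × 10^7) = 5111.4.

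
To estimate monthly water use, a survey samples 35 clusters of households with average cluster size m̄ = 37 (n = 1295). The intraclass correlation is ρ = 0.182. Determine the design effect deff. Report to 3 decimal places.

deff = 1 + (37 − 1)·0.182 = 1 + 6.552 = 7.552.

7.552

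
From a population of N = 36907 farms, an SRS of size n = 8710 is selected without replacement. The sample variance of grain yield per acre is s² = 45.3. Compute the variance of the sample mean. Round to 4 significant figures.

0.003974

Under SRS without replacement, Var(ȳ) = (1 − f)·s²/n with f = n/N = 8710/36907 = 0.23599859.
Var(ȳ) = (1 − 0.23599859)·45.3/8710 = 0.76400141·0.0052009185 = 0.003973509.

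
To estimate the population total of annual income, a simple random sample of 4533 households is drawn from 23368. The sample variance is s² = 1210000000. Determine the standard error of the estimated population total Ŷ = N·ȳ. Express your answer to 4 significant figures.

1.084 × 10^7

Var(Ŷ) = N²·Var(ȳ) = N²·(1 − n/N)·s²/n.
f = 4533/23368 = 0.19398322; Var(ȳ) = 0.80601678·1210000000/4533 = 215151.18.
Var(Ŷ) = 23368² · 215151.18 = 1.1748619 × 10^14.
SE(Ŷ) = √(1.1748619 × 10^14) = 1.084 × 10^7.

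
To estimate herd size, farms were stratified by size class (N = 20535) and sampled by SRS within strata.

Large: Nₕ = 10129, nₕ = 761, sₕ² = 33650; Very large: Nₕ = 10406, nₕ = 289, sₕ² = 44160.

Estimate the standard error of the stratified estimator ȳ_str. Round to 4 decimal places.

6.9353

Var(ȳ_str) = Σₕ Wₕ²(1 − fₕ)sₕ²/nₕ with Wₕ = Nₕ/N, N = 20535.
Large: Wₕ = 0.49325542; term = 0.49325542²·(1 − 0.07513081)·33650/761 = 9.9500314.
Very large: Wₕ = 0.50674458; term = 0.50674458²·(1 − 0.02777244)·44160/289 = 38.148492.
Sum = 48.098523.
SE = √(48.098523) = 6.9353.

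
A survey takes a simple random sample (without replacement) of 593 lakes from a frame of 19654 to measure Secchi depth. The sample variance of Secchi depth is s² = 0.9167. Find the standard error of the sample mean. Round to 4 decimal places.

0.0387

Under SRS without replacement, Var(ȳ) = (1 − f)·s²/n with f = n/N = 593/19654 = 0.03017198.
Var(ȳ) = (1 − 0.03017198)·0.9167/593 = 0.96982802·0.0015458685 = 0.0014992266.
SE(ȳ) = √(0.0014992266) = 0.0387.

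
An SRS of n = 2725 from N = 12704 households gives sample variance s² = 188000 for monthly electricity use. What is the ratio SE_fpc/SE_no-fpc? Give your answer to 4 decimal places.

f = n/N = 2725/12704 = 0.21449937.
SE_no-fpc = √(s²/n) = 8.3060716; SE_fpc = √((1−f)s²/n) = 7.3615445.
Ratio = √(1−f) = 0.88628473.

0.8863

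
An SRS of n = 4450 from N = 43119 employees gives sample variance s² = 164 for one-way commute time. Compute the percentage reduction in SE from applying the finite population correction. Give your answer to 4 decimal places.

5.3006

f = n/N = 4450/43119 = 0.10320276.
SE_no-fpc = √(s²/n) = 0.19197378; SE_fpc = √((1−f)s²/n) = 0.18179798.
Ratio = √(1−f) = 0.94699379. Reduction = 100·(1 − 0.94699379) = 5.3006%.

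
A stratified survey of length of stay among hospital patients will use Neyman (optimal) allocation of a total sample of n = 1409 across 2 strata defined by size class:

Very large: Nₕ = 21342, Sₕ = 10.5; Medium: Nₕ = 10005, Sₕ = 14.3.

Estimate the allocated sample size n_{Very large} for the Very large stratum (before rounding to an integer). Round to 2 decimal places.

Neyman allocation: nₕ = n·NₕSₕ / Σⱼ NⱼSⱼ.
Σ NⱼSⱼ = 21342·10.5 + 10005·14.3 = 367162.5.
n_{Very large} = 1409·21342·10.5 / 367162.5 = 859.96.

859.96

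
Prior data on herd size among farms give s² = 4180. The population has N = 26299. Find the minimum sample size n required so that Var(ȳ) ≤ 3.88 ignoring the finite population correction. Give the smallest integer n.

1078

Without fpc, n₀ = s²/D = 4180/3.88 = 1077.3196.
Rounding up, n = 1078.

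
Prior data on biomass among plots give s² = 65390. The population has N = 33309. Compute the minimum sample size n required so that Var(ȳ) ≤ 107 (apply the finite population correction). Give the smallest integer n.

Without fpc, n₀ = s²/D = 65390/107 = 611.1215.
With fpc, (1 − n/N)·s²/n ≤ D requires n ≥ n₀/(1 + n₀/N) = 611.1215/(1 + 611.1215/33309) = 600.1112.
Rounding up, n = 601.

601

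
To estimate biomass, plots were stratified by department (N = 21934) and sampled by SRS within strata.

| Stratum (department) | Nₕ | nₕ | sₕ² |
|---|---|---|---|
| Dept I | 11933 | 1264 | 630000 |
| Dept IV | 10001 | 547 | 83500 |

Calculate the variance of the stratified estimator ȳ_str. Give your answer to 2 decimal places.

161.90

Var(ȳ_str) = Σₕ Wₕ²(1 − fₕ)sₕ²/nₕ with Wₕ = Nₕ/N, N = 21934.
Dept I: Wₕ = 0.54404121; term = 0.54404121²·(1 − 0.10592475)·630000/1264 = 131.89586.
Dept IV: Wₕ = 0.45595879; term = 0.45595879²·(1 − 0.05469453)·83500/547 = 30.000086.
Sum = 161.89595.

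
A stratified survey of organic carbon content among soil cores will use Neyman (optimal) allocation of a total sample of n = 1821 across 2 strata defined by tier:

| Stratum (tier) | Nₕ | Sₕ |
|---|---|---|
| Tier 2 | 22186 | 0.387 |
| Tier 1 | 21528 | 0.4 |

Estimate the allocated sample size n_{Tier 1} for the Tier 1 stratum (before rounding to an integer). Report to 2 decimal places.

Neyman allocation: nₕ = n·NₕSₕ / Σⱼ NⱼSⱼ.
Σ NⱼSⱼ = 22186·0.387 + 21528·0.4 = 17197.182.
n_{Tier 1} = 1821·21528·0.4 / 17197.182 = 911.84.

911.84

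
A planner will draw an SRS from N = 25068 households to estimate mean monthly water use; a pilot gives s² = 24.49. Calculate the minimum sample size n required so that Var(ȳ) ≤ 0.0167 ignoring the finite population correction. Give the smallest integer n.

1467

Without fpc, n₀ = s²/D = 24.49/0.0167 = 1466.4671.
Rounding up, n = 1467.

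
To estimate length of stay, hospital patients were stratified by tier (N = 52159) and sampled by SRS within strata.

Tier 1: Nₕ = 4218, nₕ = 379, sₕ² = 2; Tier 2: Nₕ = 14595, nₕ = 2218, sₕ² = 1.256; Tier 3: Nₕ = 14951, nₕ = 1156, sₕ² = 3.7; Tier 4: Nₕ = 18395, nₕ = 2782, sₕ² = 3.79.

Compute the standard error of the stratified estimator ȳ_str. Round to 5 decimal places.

0.02134

Var(ȳ_str) = Σₕ Wₕ²(1 − fₕ)sₕ²/nₕ with Wₕ = Nₕ/N, N = 52159.
Tier 1: Wₕ = 0.08086811; term = 0.08086811²·(1 − 0.08985301)·2/379 = 3.1409206 × 10^-5.
Tier 2: Wₕ = 0.27981748; term = 0.27981748²·(1 − 0.15196985)·1.256/2218 = 3.7600106 × 10^-5.
Tier 3: Wₕ = 0.28664277; term = 0.28664277²·(1 − 0.07731924)·3.7/1156 = 2.4264834 × 10^-4.
Tier 4: Wₕ = 0.35267164; term = 0.35267164²·(1 − 0.15123675)·3.79/2782 = 1.4381683 × 10^-4.
Sum = 4.5547448 × 10^-4.
SE = √(4.5547448 × 10^-4) = 0.02134.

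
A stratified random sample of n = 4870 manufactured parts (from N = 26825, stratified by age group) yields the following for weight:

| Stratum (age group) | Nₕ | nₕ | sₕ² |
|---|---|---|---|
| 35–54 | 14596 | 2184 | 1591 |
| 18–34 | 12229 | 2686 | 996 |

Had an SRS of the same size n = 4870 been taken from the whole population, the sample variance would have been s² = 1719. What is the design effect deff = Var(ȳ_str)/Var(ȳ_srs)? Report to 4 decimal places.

0.8430

Var(ȳ_str) = Σ Wₕ²(1−fₕ)sₕ²/nₕ with Wₕ = Nₕ/26825:
  35–54: (14596/26825)²·(1−2184/14596)·1591/2184 = 0.18340607
  18–34: (12229/26825)²·(1−2686/12229)·996/2686 = 0.060138105
  → Var(ȳ_str) = 0.24354418.
Var(ȳ_srs) = (1 − 4870/26825)·1719/4870 = 0.2888954.
deff = 0.24354418 / 0.2888954 = 0.8430.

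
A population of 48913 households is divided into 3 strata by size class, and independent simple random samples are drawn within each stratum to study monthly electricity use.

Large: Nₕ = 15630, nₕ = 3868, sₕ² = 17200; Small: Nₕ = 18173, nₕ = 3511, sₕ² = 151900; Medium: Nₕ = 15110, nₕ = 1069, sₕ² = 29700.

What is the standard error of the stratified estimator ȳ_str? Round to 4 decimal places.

2.7611

Var(ȳ_str) = Σₕ Wₕ²(1 − fₕ)sₕ²/nₕ with Wₕ = Nₕ/N, N = 48913.
Large: Wₕ = 0.31954695; term = 0.31954695²·(1 − 0.24747281)·17200/3868 = 0.341691.
Small: Wₕ = 0.37153722; term = 0.37153722²·(1 − 0.19319870)·151900/3511 = 4.8183482.
Medium: Wₕ = 0.30891583; term = 0.30891583²·(1 − 0.07074785)·29700/1069 = 2.4637274.
Sum = 7.6237666.
SE = √(7.6237666) = 2.7611.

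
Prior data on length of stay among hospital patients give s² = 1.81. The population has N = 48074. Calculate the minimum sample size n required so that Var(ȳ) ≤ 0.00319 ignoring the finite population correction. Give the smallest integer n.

568

Without fpc, n₀ = s²/D = 1.81/0.00319 = 567.3981.
Rounding up, n = 568.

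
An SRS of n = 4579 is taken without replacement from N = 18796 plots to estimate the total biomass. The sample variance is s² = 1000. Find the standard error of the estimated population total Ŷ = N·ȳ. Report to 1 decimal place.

Var(Ŷ) = N²·Var(ȳ) = N²·(1 − n/N)·s²/n.
f = 4579/18796 = 0.24361566; Var(ȳ) = 0.75638434·1000/4579 = 0.16518549.
Var(Ŷ) = 18796² · 0.16518549 = 5.8358318 × 10^7.
SE(Ŷ) = √(5.8358318 × 10^7) = 7639.3.

7639.3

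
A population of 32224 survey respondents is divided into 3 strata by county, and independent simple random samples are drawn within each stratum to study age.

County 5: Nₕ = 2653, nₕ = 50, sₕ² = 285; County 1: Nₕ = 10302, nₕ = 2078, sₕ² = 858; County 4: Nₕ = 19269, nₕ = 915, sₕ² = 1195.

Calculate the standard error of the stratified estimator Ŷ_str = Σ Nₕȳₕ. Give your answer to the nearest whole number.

Var(Ŷ_str) = Σₕ Nₕ²(1 − fₕ)sₕ²/nₕ.
County 5: 2653²·(1 − 50/2653)·285/50 = 3.9362826 × 10^7.
County 1: 10302²·(1 − 2078/10302)·858/2078 = 3.4982141 × 10^7.
County 4: 19269²·(1 − 915/19269)·1195/915 = 4.6188804 × 10^8.
Sum = 5.3623301 × 10^8.
SE = √(5.3623301 × 10^8) = 23157.

23157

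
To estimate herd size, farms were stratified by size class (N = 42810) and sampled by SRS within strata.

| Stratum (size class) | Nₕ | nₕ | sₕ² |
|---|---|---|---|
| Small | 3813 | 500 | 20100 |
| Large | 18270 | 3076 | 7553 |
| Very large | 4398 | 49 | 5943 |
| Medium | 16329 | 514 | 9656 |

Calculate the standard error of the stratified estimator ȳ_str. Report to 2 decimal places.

Var(ȳ_str) = Σₕ Wₕ²(1 − fₕ)sₕ²/nₕ with Wₕ = Nₕ/N, N = 42810.
Small: Wₕ = 0.08906797; term = 0.08906797²·(1 − 0.13113034)·20100/500 = 0.27709191.
Large: Wₕ = 0.42676945; term = 0.42676945²·(1 − 0.16836344)·7553/3076 = 0.37192328.
Very large: Wₕ = 0.10273301; term = 0.10273301²·(1 − 0.01114143)·5943/49 = 1.2657963.
Medium: Wₕ = 0.38142957; term = 0.38142957²·(1 − 0.03147774)·9656/514 = 2.6471129.
Sum = 4.5619244.
SE = √(4.5619244) = 2.14.

2.14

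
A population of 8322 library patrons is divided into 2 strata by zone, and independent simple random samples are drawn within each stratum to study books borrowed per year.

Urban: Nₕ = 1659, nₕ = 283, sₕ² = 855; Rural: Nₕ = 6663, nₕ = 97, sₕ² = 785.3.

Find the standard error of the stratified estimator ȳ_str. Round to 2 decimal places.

Var(ȳ_str) = Σₕ Wₕ²(1 − fₕ)sₕ²/nₕ with Wₕ = Nₕ/N, N = 8322.
Urban: Wₕ = 0.19935112; term = 0.19935112²·(1 − 0.17058469)·855/283 = 0.099583888.
Rural: Wₕ = 0.80064888; term = 0.80064888²·(1 − 0.01455801)·785.3/97 = 5.1142168.
Sum = 5.2138007.
SE = √(5.2138007) = 2.28.

2.28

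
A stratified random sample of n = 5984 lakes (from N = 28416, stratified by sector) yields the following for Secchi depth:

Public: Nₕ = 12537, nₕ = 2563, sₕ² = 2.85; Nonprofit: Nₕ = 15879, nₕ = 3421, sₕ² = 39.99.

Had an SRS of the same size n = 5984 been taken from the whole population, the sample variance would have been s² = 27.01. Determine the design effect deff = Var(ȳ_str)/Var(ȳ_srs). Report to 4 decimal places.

Var(ȳ_str) = Σ Wₕ²(1−fₕ)sₕ²/nₕ with Wₕ = Nₕ/28416:
  Public: (12537/28416)²·(1−2563/12537)·2.85/2563 = 1.7220008 × 10^-4
  Nonprofit: (15879/28416)²·(1−3421/15879)·39.99/3421 = 0.0028638081
  → Var(ȳ_str) = 0.0030360082.
Var(ȳ_srs) = (1 − 5984/28416)·27.01/5984 = 0.0035631824.
deff = 0.0030360082 / 0.0035631824 = 0.8520.

0.8520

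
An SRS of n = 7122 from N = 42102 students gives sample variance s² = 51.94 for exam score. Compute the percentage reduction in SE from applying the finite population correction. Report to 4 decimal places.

f = n/N = 7122/42102 = 0.16916061.
SE_no-fpc = √(s²/n) = 0.08539845; SE_fpc = √((1−f)s²/n) = 0.077841022.
Ratio = √(1−f) = 0.91150392. Reduction = 100·(1 − 0.91150392) = 8.8496%.

8.8496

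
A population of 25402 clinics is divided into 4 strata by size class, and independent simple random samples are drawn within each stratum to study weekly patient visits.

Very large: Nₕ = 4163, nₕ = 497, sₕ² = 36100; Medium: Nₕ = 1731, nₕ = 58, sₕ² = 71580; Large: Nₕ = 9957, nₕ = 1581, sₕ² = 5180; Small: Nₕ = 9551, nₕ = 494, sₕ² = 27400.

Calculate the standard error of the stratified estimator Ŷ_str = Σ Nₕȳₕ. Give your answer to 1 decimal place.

98761.2

Var(Ŷ_str) = Σₕ Nₕ²(1 − fₕ)sₕ²/nₕ.
Very large: 4163²·(1 − 497/4163)·36100/497 = 1.1085357 × 10^9.
Medium: 1731²·(1 − 58/1731)·71580/58 = 3.5740178 × 10^9.
Large: 9957²·(1 − 1581/9957)·5180/1581 = 2.7325182 × 10^8.
Small: 9551²·(1 − 494/9551)·27400/494 = 4.7979623 × 10^9.
Sum = 9.7537676 × 10^9.
SE = √(9.7537676 × 10^9) = 98761.2.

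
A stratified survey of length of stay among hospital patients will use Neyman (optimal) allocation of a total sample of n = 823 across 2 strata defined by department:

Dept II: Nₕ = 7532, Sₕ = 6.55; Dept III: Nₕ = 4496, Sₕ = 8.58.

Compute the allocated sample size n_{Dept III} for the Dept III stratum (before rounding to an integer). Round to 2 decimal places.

Neyman allocation: nₕ = n·NₕSₕ / Σⱼ NⱼSⱼ.
Σ NⱼSⱼ = 7532·6.55 + 4496·8.58 = 87910.28.
n_{Dept III} = 823·4496·8.58 / 87910.28 = 361.14.

361.14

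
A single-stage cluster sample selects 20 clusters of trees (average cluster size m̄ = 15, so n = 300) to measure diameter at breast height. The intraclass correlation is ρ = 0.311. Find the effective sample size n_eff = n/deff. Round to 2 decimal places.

deff = 1 + (15 − 1)·0.311 = 1 + 4.354 = 5.354.
n_eff = 300 / 5.354 = 56.03.

56.03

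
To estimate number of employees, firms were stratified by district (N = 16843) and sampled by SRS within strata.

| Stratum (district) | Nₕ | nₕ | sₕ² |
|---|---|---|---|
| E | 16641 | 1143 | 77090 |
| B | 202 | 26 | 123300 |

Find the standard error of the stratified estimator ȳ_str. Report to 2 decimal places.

Var(ȳ_str) = Σₕ Wₕ²(1 − fₕ)sₕ²/nₕ with Wₕ = Nₕ/N, N = 16843.
E: Wₕ = 0.98800689; term = 0.98800689²·(1 − 0.06868578)·77090/1143 = 61.315178.
B: Wₕ = 0.01199311; term = 0.01199311²·(1 − 0.12871287)·123300/26 = 0.59431251.
Sum = 61.909491.
SE = √(61.909491) = 7.87.

7.87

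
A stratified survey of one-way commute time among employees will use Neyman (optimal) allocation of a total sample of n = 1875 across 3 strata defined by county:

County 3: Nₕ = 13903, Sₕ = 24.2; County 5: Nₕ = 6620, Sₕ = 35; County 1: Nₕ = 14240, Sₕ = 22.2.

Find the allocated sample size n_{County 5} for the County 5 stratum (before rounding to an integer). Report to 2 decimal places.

Neyman allocation: nₕ = n·NₕSₕ / Σⱼ NⱼSⱼ.
Σ NⱼSⱼ = 13903·24.2 + 6620·35 + 14240·22.2 = 884280.6.
n_{County 5} = 1875·6620·35 / 884280.6 = 491.29.

491.29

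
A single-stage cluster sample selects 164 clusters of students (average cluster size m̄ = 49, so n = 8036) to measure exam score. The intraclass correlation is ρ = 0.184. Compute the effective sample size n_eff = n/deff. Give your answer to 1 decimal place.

deff = 1 + (49 − 1)·0.184 = 1 + 8.832 = 9.832.
n_eff = 8036 / 9.832 = 817.3.

817.3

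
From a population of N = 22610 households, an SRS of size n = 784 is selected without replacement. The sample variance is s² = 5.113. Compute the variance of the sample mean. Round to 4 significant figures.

0.006296

Under SRS without replacement, Var(ȳ) = (1 − f)·s²/n with f = n/N = 784/22610 = 0.03467492.
Var(ȳ) = (1 − 0.03467492)·5.113/784 = 0.96532508·0.0065216837 = 0.0062955448.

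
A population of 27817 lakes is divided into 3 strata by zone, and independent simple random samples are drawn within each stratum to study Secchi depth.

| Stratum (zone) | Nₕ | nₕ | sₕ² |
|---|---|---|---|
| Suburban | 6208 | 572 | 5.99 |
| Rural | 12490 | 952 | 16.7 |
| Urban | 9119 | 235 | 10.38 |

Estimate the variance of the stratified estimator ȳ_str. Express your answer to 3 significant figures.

0.00837

Var(ȳ_str) = Σₕ Wₕ²(1 − fₕ)sₕ²/nₕ with Wₕ = Nₕ/N, N = 27817.
Suburban: Wₕ = 0.22317288; term = 0.22317288²·(1 − 0.09213918)·5.99/572 = 4.7351409 × 10^-4.
Rural: Wₕ = 0.44900600; term = 0.44900600²·(1 − 0.07622098)·16.7/952 = 0.0032670209.
Urban: Wₕ = 0.32782112; term = 0.32782112²·(1 − 0.02577037)·10.38/235 = 0.0046244989.
Sum = 0.0083650339.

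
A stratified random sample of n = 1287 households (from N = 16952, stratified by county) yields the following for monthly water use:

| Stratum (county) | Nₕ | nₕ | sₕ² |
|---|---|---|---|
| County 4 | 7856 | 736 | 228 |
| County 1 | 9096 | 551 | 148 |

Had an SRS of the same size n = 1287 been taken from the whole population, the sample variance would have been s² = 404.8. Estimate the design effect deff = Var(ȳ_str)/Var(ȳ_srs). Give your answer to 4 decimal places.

Var(ȳ_str) = Σ Wₕ²(1−fₕ)sₕ²/nₕ with Wₕ = Nₕ/16952:
  County 4: (7856/16952)²·(1−736/7856)·228/736 = 0.060297126
  County 1: (9096/16952)²·(1−551/9096)·148/551 = 0.072649185
  → Var(ȳ_str) = 0.13294631.
Var(ȳ_srs) = (1 − 1287/16952)·404.8/1287 = 0.29065073.
deff = 0.13294631 / 0.29065073 = 0.4574.

0.4574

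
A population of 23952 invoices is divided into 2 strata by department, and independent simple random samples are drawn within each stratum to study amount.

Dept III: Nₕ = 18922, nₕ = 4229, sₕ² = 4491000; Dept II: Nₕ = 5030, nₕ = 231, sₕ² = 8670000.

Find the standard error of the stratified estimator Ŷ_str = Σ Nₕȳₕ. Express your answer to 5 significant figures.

1.0960 × 10^6

Var(Ŷ_str) = Σₕ Nₕ²(1 − fₕ)sₕ²/nₕ.
Dept III: 18922²·(1 − 4229/18922)·4491000/4229 = 2.9524523 × 10^11.
Dept II: 5030²·(1 − 231/5030)·8670000/231 = 9.0599511 × 10^11.
Sum = 1.2012403 × 10^12.
SE = √(1.2012403 × 10^12) = 1.0960 × 10^6.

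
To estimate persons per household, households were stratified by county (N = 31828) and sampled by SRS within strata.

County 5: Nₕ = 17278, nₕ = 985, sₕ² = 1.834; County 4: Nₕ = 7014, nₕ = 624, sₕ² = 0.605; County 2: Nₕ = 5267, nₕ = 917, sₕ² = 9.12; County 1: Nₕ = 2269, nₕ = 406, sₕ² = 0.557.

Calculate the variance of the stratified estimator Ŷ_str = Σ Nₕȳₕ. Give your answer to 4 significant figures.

Var(Ŷ_str) = Σₕ Nₕ²(1 − fₕ)sₕ²/nₕ.
County 5: 17278²·(1 − 985/17278)·1.834/985 = 524152.46.
County 4: 7014²·(1 − 624/7014)·0.605/624 = 43454.765.
County 2: 5267²·(1 − 917/5267)·9.12/917 = 227865.24.
County 1: 2269²·(1 − 406/2269)·0.557/406 = 5799.3125.
Sum = 801271.78.

801300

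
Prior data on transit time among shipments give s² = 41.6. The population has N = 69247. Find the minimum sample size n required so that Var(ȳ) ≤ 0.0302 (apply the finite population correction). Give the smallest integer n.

Without fpc, n₀ = s²/D = 41.6/0.0302 = 1377.4834.
With fpc, (1 − n/N)·s²/n ≤ D requires n ≥ n₀/(1 + n₀/N) = 1377.4834/(1 + 1377.4834/69247) = 1350.6165.
Rounding up, n = 1351.

1351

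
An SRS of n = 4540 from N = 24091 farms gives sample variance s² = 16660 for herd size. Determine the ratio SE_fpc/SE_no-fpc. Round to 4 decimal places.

0.9009

f = n/N = 4540/24091 = 0.18845212.
SE_no-fpc = √(s²/n) = 1.9156209; SE_fpc = √((1−f)s²/n) = 1.7257054.
Ratio = √(1−f) = 0.90085952.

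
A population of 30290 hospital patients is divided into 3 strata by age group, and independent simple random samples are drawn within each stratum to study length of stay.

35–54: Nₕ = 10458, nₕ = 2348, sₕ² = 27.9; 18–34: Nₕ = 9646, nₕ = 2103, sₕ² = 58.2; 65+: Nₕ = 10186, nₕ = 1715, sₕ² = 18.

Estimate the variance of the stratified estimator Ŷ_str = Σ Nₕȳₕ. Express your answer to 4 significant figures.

Var(Ŷ_str) = Σₕ Nₕ²(1 − fₕ)sₕ²/nₕ.
35–54: 10458²·(1 − 2348/10458)·27.9/2348 = 1.0078029 × 10^6.
18–34: 9646²·(1 − 2103/9646)·58.2/2103 = 2.0136087 × 10^6.
65+: 10186²·(1 − 1715/10186)·18/1715 = 905621.52.
Sum = 3.9270331 × 10^6.

3.927 × 10^6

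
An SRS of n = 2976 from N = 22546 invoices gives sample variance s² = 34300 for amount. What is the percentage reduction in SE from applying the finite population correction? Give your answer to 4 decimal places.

6.8333

f = n/N = 2976/22546 = 0.13199681.
SE_no-fpc = √(s²/n) = 3.3949282; SE_fpc = √((1−f)s²/n) = 3.1629422.
Ratio = √(1−f) = 0.93166689. Reduction = 100·(1 − 0.93166689) = 6.8333%.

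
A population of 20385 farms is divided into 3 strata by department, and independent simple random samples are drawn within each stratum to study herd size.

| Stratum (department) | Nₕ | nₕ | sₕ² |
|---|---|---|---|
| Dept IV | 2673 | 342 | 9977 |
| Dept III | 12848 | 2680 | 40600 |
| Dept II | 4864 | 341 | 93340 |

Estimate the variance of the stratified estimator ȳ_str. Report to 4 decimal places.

Var(ȳ_str) = Σₕ Wₕ²(1 − fₕ)sₕ²/nₕ with Wₕ = Nₕ/N, N = 20385.
Dept IV: Wₕ = 0.13112583; term = 0.13112583²·(1 − 0.12794613)·9977/342 = 0.43741499.
Dept III: Wₕ = 0.63026735; term = 0.63026735²·(1 − 0.20859278)·40600/2680 = 4.7625645.
Dept II: Wₕ = 0.23860682; term = 0.23860682²·(1 − 0.07010691)·93340/341 = 14.49146.
Sum = 19.691439.

19.6914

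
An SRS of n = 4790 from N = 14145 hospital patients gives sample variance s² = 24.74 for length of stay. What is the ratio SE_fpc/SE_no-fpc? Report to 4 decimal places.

f = n/N = 4790/14145 = 0.33863556.
SE_no-fpc = √(s²/n) = 0.071867426; SE_fpc = √((1−f)s²/n) = 0.058445693.
Ratio = √(1−f) = 0.81324316.

0.8132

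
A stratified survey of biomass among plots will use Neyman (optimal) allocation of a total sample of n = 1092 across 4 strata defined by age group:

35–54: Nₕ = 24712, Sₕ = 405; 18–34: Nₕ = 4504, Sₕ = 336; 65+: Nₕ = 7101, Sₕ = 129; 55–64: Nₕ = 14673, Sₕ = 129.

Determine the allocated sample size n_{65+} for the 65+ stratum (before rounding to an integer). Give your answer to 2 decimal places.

Neyman allocation: nₕ = n·NₕSₕ / Σⱼ NⱼSⱼ.
Σ NⱼSⱼ = 24712·405 + 4504·336 + 7101·129 + 14673·129 = 1.433055 × 10^7.
n_{65+} = 1092·7101·129 / (1.433055 × 10^7) = 69.80.

69.80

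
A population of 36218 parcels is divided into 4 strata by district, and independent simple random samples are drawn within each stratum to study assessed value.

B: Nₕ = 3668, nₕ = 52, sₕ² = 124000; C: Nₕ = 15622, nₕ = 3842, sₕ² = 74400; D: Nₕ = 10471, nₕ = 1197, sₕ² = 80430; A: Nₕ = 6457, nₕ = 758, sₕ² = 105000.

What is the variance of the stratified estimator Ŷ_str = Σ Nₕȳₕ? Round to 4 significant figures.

Var(Ŷ_str) = Σₕ Nₕ²(1 − fₕ)sₕ²/nₕ.
B: 3668²·(1 − 52/3668)·124000/52 = 3.1628318 × 10^10.
C: 15622²·(1 − 3842/15622)·74400/3842 = 3.5636701 × 10^9.
D: 10471²·(1 − 1197/10471)·80430/1197 = 6.5249798 × 10^9.
A: 6457²·(1 − 758/6457)·105000/758 = 5.0974097 × 10^9.
Sum = 4.6814378 × 10^10.

4.681 × 10^10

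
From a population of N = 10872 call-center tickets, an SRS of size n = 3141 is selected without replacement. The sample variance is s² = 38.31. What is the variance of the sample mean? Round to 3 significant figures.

Under SRS without replacement, Var(ȳ) = (1 − f)·s²/n with f = n/N = 3141/10872 = 0.28890728.
Var(ȳ) = (1 − 0.28890728)·38.31/3141 = 0.71109272·0.012196753 = 0.0086730219.

0.00867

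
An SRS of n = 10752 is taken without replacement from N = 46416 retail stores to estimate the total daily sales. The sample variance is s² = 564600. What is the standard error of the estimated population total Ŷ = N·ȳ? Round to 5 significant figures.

Var(Ŷ) = N²·Var(ȳ) = N²·(1 − n/N)·s²/n.
f = 10752/46416 = 0.23164426; Var(ȳ) = 0.76835574·564600/10752 = 40.347252.
Var(Ŷ) = 46416² · 40.347252 = 8.6925938 × 10^10.
SE(Ŷ) = √(8.6925938 × 10^10) = 294830.

294830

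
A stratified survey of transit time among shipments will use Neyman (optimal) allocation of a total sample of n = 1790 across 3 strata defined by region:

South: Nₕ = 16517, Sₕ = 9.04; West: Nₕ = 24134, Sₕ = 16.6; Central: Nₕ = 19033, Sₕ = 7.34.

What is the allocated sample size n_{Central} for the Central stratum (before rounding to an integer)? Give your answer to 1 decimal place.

362.6

Neyman allocation: nₕ = n·NₕSₕ / Σⱼ NⱼSⱼ.
Σ NⱼSⱼ = 16517·9.04 + 24134·16.6 + 19033·7.34 = 689640.3.
n_{Central} = 1790·19033·7.34 / 689640.3 = 362.6.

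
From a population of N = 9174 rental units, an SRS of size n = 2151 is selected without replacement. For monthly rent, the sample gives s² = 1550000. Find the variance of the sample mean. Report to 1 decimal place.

551.6

Under SRS without replacement, Var(ȳ) = (1 − f)·s²/n with f = n/N = 2151/9174 = 0.23446697.
Var(ȳ) = (1 − 0.23446697)·1550000/2151 = 0.76553303·720.59507 = 551.63933.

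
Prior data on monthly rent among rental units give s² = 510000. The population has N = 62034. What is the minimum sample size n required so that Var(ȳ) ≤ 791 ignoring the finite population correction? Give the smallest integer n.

645

Without fpc, n₀ = s²/D = 510000/791 = 644.7535.
Rounding up, n = 645.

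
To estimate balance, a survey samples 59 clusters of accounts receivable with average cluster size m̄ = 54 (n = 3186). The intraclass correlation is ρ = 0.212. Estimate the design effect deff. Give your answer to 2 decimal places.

deff = 1 + (54 − 1)·0.212 = 1 + 11.236 = 12.236.

12.24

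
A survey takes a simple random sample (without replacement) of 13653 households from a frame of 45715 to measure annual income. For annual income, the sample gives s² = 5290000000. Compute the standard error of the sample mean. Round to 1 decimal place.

Under SRS without replacement, Var(ȳ) = (1 − f)·s²/n with f = n/N = 13653/45715 = 0.29865471.
Var(ȳ) = (1 − 0.29865471)·5290000000/13653 = 0.70134529·387460.63 = 271743.69.
SE(ȳ) = √(271743.69) = 521.3.

521.3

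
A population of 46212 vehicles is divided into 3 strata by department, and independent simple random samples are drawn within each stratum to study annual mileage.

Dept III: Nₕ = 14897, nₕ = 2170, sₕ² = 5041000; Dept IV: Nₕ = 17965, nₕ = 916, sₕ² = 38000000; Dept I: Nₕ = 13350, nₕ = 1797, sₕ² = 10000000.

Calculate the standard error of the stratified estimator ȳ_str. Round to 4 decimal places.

80.9813

Var(ȳ_str) = Σₕ Wₕ²(1 − fₕ)sₕ²/nₕ with Wₕ = Nₕ/N, N = 46212.
Dept III: Wₕ = 0.32236216; term = 0.32236216²·(1 − 0.14566691)·5041000/2170 = 206.23971.
Dept IV: Wₕ = 0.38875184; term = 0.38875184²·(1 − 0.05098803)·38000000/916 = 5949.8323.
Dept I: Wₕ = 0.28888600; term = 0.28888600²·(1 − 0.13460674)·10000000/1797 = 401.90039.
Sum = 6557.9724.
SE = √(6557.9724) = 80.9813.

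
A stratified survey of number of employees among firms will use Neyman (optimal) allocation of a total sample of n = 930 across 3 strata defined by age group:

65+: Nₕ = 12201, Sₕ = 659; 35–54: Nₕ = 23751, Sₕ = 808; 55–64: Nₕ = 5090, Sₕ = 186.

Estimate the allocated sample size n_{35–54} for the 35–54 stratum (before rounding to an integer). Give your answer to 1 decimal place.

Neyman allocation: nₕ = n·NₕSₕ / Σⱼ NⱼSⱼ.
Σ NⱼSⱼ = 12201·659 + 23751·808 + 5090·186 = 2.8178007 × 10^7.
n_{35–54} = 930·23751·808 / (2.8178007 × 10^7) = 633.4.

633.4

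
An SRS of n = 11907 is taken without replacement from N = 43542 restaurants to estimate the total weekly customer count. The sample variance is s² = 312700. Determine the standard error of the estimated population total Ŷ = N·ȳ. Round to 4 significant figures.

Var(Ŷ) = N²·Var(ȳ) = N²·(1 − n/N)·s²/n.
f = 11907/43542 = 0.27346011; Var(ȳ) = 0.72653989·312700/11907 = 19.080291.
Var(Ŷ) = 43542² · 19.080291 = 3.6174434 × 10^10.
SE(Ŷ) = √(3.6174434 × 10^10) = 190200.

190200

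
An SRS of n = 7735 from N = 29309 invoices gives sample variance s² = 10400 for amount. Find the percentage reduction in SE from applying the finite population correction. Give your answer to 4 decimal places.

f = n/N = 7735/29309 = 0.26391211.
SE_no-fpc = √(s²/n) = 1.1595421; SE_fpc = √((1−f)s²/n) = 0.99483567.
Ratio = √(1−f) = 0.85795565. Reduction = 100·(1 − 0.85795565) = 14.2044%.

14.2044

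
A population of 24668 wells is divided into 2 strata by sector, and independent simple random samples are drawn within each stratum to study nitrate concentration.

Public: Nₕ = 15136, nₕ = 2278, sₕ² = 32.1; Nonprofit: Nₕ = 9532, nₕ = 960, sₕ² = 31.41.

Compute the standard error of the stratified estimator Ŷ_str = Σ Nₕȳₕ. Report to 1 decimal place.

Var(Ŷ_str) = Σₕ Nₕ²(1 − fₕ)sₕ²/nₕ.
Public: 15136²·(1 − 2278/15136)·32.1/2278 = 2.7424319 × 10^6.
Nonprofit: 9532²·(1 − 960/9532)·31.41/960 = 2.6733936 × 10^6.
Sum = 5.4158255 × 10^6.
SE = √(5.4158255 × 10^6) = 2327.2.

2327.2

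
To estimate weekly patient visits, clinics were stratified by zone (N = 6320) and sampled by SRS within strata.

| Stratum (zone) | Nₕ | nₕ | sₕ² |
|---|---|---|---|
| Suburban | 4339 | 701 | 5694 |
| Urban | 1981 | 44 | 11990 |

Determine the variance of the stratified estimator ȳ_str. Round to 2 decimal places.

Var(ȳ_str) = Σₕ Wₕ²(1 − fₕ)sₕ²/nₕ with Wₕ = Nₕ/N, N = 6320.
Suburban: Wₕ = 0.68655063; term = 0.68655063²·(1 − 0.16155796)·5694/701 = 3.2100931.
Urban: Wₕ = 0.31344937; term = 0.31344937²·(1 − 0.02221100)·11990/44 = 26.178602.
Sum = 29.388695.

29.39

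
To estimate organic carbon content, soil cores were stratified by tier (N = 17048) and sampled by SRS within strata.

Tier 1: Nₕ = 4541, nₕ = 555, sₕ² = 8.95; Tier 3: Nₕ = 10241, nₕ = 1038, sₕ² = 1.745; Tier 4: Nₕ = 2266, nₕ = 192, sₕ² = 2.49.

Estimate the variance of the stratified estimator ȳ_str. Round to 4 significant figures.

Var(ȳ_str) = Σₕ Wₕ²(1 − fₕ)sₕ²/nₕ with Wₕ = Nₕ/N, N = 17048.
Tier 1: Wₕ = 0.26636556; term = 0.26636556²·(1 − 0.12221978)·8.95/555 = 0.0010043197.
Tier 3: Wₕ = 0.60071563; term = 0.60071563²·(1 − 0.10135729)·1.745/1038 = 5.4515876 × 10^-4.
Tier 4: Wₕ = 0.13291882; term = 0.13291882²·(1 − 0.08473080)·2.49/192 = 2.0971037 × 10^-4.
Sum = 0.0017591888.

0.001759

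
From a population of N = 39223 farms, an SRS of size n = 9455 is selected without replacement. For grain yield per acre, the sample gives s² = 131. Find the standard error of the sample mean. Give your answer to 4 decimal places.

Under SRS without replacement, Var(ȳ) = (1 − f)·s²/n with f = n/N = 9455/39223 = 0.24105754.
Var(ȳ) = (1 − 0.24105754)·131/9455 = 0.75894246·0.013855103 = 0.010515226.
SE(ȳ) = √(0.010515226) = 0.1025.

0.1025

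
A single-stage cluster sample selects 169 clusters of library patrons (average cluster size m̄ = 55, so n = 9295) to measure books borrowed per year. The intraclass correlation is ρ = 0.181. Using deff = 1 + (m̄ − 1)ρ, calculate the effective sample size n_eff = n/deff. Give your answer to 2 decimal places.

deff = 1 + (55 − 1)·0.181 = 1 + 9.774 = 10.774.
n_eff = 9295 / 10.774 = 862.73.

862.73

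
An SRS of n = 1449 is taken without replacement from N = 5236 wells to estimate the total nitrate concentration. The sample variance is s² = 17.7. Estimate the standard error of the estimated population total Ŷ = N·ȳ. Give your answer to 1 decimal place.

492.2

Var(Ŷ) = N²·Var(ȳ) = N²·(1 − n/N)·s²/n.
f = 1449/5236 = 0.27673797; Var(ȳ) = 0.72326203·17.7/1449 = 0.0088348778.
Var(Ŷ) = 5236² · 0.0088348778 = 242214.32.
SE(Ŷ) = √(242214.32) = 492.2.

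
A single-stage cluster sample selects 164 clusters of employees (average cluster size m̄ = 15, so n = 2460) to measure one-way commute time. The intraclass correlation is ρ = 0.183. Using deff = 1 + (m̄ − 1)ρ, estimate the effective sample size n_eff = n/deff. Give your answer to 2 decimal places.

deff = 1 + (15 − 1)·0.183 = 1 + 2.562 = 3.562.
n_eff = 2460 / 3.562 = 690.62.

690.62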